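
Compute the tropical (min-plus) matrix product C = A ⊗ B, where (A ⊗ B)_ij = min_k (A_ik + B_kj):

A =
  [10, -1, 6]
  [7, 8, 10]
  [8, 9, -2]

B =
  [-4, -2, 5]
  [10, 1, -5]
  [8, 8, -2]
A ⊗ B =
  [6, 0, -6]
  [3, 5, 3]
  [4, 6, -4]

Apply the min-plus product entry-by-entry:
  C[0][0] = min over k of (A[0][0] + B[0][0] = 10 + -4 = 6, A[0][1] + B[1][0] = -1 + 10 = 9, A[0][2] + B[2][0] = 6 + 8 = 14) = 6 (attained at k = 0)
  C[0][1] = min over k of (A[0][0] + B[0][1] = 10 + -2 = 8, A[0][1] + B[1][1] = -1 + 1 = 0, A[0][2] + B[2][1] = 6 + 8 = 14) = 0 (attained at k = 1)
  C[0][2] = min over k of (A[0][0] + B[0][2] = 10 + 5 = 15, A[0][1] + B[1][2] = -1 + -5 = -6, A[0][2] + B[2][2] = 6 + -2 = 4) = -6 (attained at k = 1)
  C[1][0] = min over k of (A[1][0] + B[0][0] = 7 + -4 = 3, A[1][1] + B[1][0] = 8 + 10 = 18, A[1][2] + B[2][0] = 10 + 8 = 18) = 3 (attained at k = 0)
  C[1][1] = min over k of (A[1][0] + B[0][1] = 7 + -2 = 5, A[1][1] + B[1][1] = 8 + 1 = 9, A[1][2] + B[2][1] = 10 + 8 = 18) = 5 (attained at k = 0)
  C[1][2] = min over k of (A[1][0] + B[0][2] = 7 + 5 = 12, A[1][1] + B[1][2] = 8 + -5 = 3, A[1][2] + B[2][2] = 10 + -2 = 8) = 3 (attained at k = 1)
  C[2][0] = min over k of (A[2][0] + B[0][0] = 8 + -4 = 4, A[2][1] + B[1][0] = 9 + 10 = 19, A[2][2] + B[2][0] = -2 + 8 = 6) = 4 (attained at k = 0)
  C[2][1] = min over k of (A[2][0] + B[0][1] = 8 + -2 = 6, A[2][1] + B[1][1] = 9 + 1 = 10, A[2][2] + B[2][1] = -2 + 8 = 6) = 6 (attained at k = 0)
  C[2][2] = min over k of (A[2][0] + B[0][2] = 8 + 5 = 13, A[2][1] + B[1][2] = 9 + -5 = 4, A[2][2] + B[2][2] = -2 + -2 = -4) = -4 (attained at k = 2)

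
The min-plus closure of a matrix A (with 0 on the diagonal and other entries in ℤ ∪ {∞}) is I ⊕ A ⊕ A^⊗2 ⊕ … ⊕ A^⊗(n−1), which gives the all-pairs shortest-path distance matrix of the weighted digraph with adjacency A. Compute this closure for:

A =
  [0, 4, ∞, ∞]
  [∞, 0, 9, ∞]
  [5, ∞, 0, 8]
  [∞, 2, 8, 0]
Closure =
  [0, 4, 13, 21]
  [14, 0, 9, 17]
  [5, 9, 0, 8]
  [13, 2, 8, 0]

This is the Floyd-Warshall all-pairs shortest-path computation. For each intermediate vertex k = 0, 1, …, 3, update dist[i][j] ← min(dist[i][j], dist[i][k] + dist[k][j]). The final matrix gives, for each (i, j), the minimum total weight of any directed path from i to j (possibly empty when i = j).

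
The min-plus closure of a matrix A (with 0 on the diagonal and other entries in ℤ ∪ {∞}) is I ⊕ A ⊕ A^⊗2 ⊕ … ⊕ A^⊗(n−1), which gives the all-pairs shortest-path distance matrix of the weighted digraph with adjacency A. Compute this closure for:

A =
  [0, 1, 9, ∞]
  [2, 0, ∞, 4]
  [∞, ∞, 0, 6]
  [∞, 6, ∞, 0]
Closure =
  [0, 1, 9, 5]
  [2, 0, 11, 4]
  [14, 12, 0, 6]
  [8, 6, 17, 0]

This is the Floyd-Warshall all-pairs shortest-path computation. For each intermediate vertex k = 0, 1, …, 3, update dist[i][j] ← min(dist[i][j], dist[i][k] + dist[k][j]). The final matrix gives, for each (i, j), the minimum total weight of any directed path from i to j (possibly empty when i = j).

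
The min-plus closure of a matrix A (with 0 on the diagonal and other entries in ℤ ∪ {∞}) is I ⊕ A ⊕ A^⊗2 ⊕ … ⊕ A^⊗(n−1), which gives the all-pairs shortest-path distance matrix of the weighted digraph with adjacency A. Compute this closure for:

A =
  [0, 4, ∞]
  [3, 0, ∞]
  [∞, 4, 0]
Closure =
  [0, 4, ∞]
  [3, 0, ∞]
  [7, 4, 0]

This is the Floyd-Warshall all-pairs shortest-path computation. For each intermediate vertex k = 0, 1, …, 2, update dist[i][j] ← min(dist[i][j], dist[i][k] + dist[k][j]). The final matrix gives, for each (i, j), the minimum total weight of any directed path from i to j (possibly empty when i = j).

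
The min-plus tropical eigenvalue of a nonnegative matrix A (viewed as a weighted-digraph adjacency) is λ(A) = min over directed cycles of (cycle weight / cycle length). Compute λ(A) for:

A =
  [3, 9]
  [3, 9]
λ(A) = 3

Enumerate directed cycles and compute their means (weight / length). Sample:
  cycle 0 → 0: weight = 3, length = 1, mean = 3/1 ≈ 3.000
  cycle 1 → 1: weight = 9, length = 1, mean = 9/1 ≈ 9.000
  cycle 0 → 1 → 0: weight = 12, length = 2, mean = 12/2 ≈ 6.000
  cycle 1 → 0 → 1: weight = 12, length = 2, mean = 12/2 ≈ 6.000
Minimum mean = 3.000, attained e.g. along the cycle 0 → 0 with weight 3 and length 1. So λ(A) = 3/1 = 3.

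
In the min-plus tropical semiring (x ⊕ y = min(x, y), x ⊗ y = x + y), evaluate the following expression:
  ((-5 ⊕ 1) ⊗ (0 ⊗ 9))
((-5 ⊕ 1) ⊗ (0 ⊗ 9)) = 4

Expand innermost to outermost. Recall ⊕ takes the minimum of its arguments and ⊗ takes their sum. Working out the expression ((-5 ⊕ 1) ⊗ (0 ⊗ 9)) gives 4.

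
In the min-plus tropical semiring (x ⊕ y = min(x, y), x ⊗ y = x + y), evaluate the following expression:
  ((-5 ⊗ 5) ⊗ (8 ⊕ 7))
((-5 ⊗ 5) ⊗ (8 ⊕ 7)) = 7

Expand innermost to outermost. Recall ⊕ takes the minimum of its arguments and ⊗ takes their sum. Working out the expression ((-5 ⊗ 5) ⊗ (8 ⊕ 7)) gives 7.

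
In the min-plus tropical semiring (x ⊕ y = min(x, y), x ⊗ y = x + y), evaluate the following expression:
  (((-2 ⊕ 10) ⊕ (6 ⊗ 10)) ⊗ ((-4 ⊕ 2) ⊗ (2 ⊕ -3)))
(((-2 ⊕ 10) ⊕ (6 ⊗ 10)) ⊗ ((-4 ⊕ 2) ⊗ (2 ⊕ -3))) = -9

Expand innermost to outermost. Recall ⊕ takes the minimum of its arguments and ⊗ takes their sum. Working out the expression (((-2 ⊕ 10) ⊕ (6 ⊗ 10)) ⊗ ((-4 ⊕ 2) ⊗ (2 ⊕ -3))) gives -9.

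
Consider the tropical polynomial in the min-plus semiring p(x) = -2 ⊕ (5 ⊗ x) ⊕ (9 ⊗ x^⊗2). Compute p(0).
p(0) = -2

A tropical monomial a ⊗ x^⊗i evaluates to a + i · x. Evaluating each term at x = 0:
  Term 0 contributes -2 + 0 · 0 = -2
  Term 1 contributes 5 + 1 · 0 = 5
  Term 2 contributes 9 + 2 · 0 = 9
p(0) = ⊕ of these = min[-2, 5, 9] = -2.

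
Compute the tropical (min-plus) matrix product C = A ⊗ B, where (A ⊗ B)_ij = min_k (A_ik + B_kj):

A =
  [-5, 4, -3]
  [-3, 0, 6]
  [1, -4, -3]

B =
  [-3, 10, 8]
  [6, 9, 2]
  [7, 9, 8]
A ⊗ B =
  [-8, 5, 3]
  [-6, 7, 2]
  [-2, 5, -2]

Apply the min-plus product entry-by-entry:
  C[0][0] = min over k of (A[0][0] + B[0][0] = -5 + -3 = -8, A[0][1] + B[1][0] = 4 + 6 = 10, A[0][2] + B[2][0] = -3 + 7 = 4) = -8 (attained at k = 0)
  C[0][1] = min over k of (A[0][0] + B[0][1] = -5 + 10 = 5, A[0][1] + B[1][1] = 4 + 9 = 13, A[0][2] + B[2][1] = -3 + 9 = 6) = 5 (attained at k = 0)
  C[0][2] = min over k of (A[0][0] + B[0][2] = -5 + 8 = 3, A[0][1] + B[1][2] = 4 + 2 = 6, A[0][2] + B[2][2] = -3 + 8 = 5) = 3 (attained at k = 0)
  C[1][0] = min over k of (A[1][0] + B[0][0] = -3 + -3 = -6, A[1][1] + B[1][0] = 0 + 6 = 6, A[1][2] + B[2][0] = 6 + 7 = 13) = -6 (attained at k = 0)
  C[1][1] = min over k of (A[1][0] + B[0][1] = -3 + 10 = 7, A[1][1] + B[1][1] = 0 + 9 = 9, A[1][2] + B[2][1] = 6 + 9 = 15) = 7 (attained at k = 0)
  C[1][2] = min over k of (A[1][0] + B[0][2] = -3 + 8 = 5, A[1][1] + B[1][2] = 0 + 2 = 2, A[1][2] + B[2][2] = 6 + 8 = 14) = 2 (attained at k = 1)
  C[2][0] = min over k of (A[2][0] + B[0][0] = 1 + -3 = -2, A[2][1] + B[1][0] = -4 + 6 = 2, A[2][2] + B[2][0] = -3 + 7 = 4) = -2 (attained at k = 0)
  C[2][1] = min over k of (A[2][0] + B[0][1] = 1 + 10 = 11, A[2][1] + B[1][1] = -4 + 9 = 5, A[2][2] + B[2][1] = -3 + 9 = 6) = 5 (attained at k = 1)
  C[2][2] = min over k of (A[2][0] + B[0][2] = 1 + 8 = 9, A[2][1] + B[1][2] = -4 + 2 = -2, A[2][2] + B[2][2] = -3 + 8 = 5) = -2 (attained at k = 1)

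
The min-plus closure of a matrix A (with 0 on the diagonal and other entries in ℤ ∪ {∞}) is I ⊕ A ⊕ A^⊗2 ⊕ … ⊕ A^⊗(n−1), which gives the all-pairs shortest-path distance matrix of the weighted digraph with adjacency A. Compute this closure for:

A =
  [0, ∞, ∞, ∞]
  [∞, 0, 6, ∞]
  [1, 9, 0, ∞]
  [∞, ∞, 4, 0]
Closure =
  [0, ∞, ∞, ∞]
  [7, 0, 6, ∞]
  [1, 9, 0, ∞]
  [5, 13, 4, 0]

This is the Floyd-Warshall all-pairs shortest-path computation. For each intermediate vertex k = 0, 1, …, 3, update dist[i][j] ← min(dist[i][j], dist[i][k] + dist[k][j]). The final matrix gives, for each (i, j), the minimum total weight of any directed path from i to j (possibly empty when i = j).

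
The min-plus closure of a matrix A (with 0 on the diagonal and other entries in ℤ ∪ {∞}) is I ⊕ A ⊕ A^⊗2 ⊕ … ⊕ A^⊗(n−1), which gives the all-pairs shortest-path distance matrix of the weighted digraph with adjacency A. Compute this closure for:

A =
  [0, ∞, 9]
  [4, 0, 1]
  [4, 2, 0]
Closure =
  [0, 11, 9]
  [4, 0, 1]
  [4, 2, 0]

This is the Floyd-Warshall all-pairs shortest-path computation. For each intermediate vertex k = 0, 1, …, 2, update dist[i][j] ← min(dist[i][j], dist[i][k] + dist[k][j]). The final matrix gives, for each (i, j), the minimum total weight of any directed path from i to j (possibly empty when i = j).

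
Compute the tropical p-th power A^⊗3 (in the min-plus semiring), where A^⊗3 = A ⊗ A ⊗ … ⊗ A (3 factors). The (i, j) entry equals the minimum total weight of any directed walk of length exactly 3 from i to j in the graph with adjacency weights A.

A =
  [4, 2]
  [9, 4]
A^⊗3 =
  [12, 10]
  [17, 12]

Each entry (A^⊗3)_ij equals the minimum over all length-3 walks i = v_0 → v_1 → … → v_3 = j of Σ_t A[v_t][v_{t+1}]. For example, for (i, j) = (0, 1) we minimise over 4 possible intermediate vertex sequences; the minimum is 10, attained along the walk 0 → 0 → 0 → 1.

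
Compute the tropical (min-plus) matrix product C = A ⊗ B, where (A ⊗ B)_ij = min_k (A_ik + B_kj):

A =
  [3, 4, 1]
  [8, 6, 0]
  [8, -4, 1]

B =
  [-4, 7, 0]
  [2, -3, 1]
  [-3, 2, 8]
A ⊗ B =
  [-2, 1, 3]
  [-3, 2, 7]
  [-2, -7, -3]

Apply the min-plus product entry-by-entry:
  C[0][0] = min over k of (A[0][0] + B[0][0] = 3 + -4 = -1, A[0][1] + B[1][0] = 4 + 2 = 6, A[0][2] + B[2][0] = 1 + -3 = -2) = -2 (attained at k = 2)
  C[0][1] = min over k of (A[0][0] + B[0][1] = 3 + 7 = 10, A[0][1] + B[1][1] = 4 + -3 = 1, A[0][2] + B[2][1] = 1 + 2 = 3) = 1 (attained at k = 1)
  C[0][2] = min over k of (A[0][0] + B[0][2] = 3 + 0 = 3, A[0][1] + B[1][2] = 4 + 1 = 5, A[0][2] + B[2][2] = 1 + 8 = 9) = 3 (attained at k = 0)
  C[1][0] = min over k of (A[1][0] + B[0][0] = 8 + -4 = 4, A[1][1] + B[1][0] = 6 + 2 = 8, A[1][2] + B[2][0] = 0 + -3 = -3) = -3 (attained at k = 2)
  C[1][1] = min over k of (A[1][0] + B[0][1] = 8 + 7 = 15, A[1][1] + B[1][1] = 6 + -3 = 3, A[1][2] + B[2][1] = 0 + 2 = 2) = 2 (attained at k = 2)
  C[1][2] = min over k of (A[1][0] + B[0][2] = 8 + 0 = 8, A[1][1] + B[1][2] = 6 + 1 = 7, A[1][2] + B[2][2] = 0 + 8 = 8) = 7 (attained at k = 1)
  C[2][0] = min over k of (A[2][0] + B[0][0] = 8 + -4 = 4, A[2][1] + B[1][0] = -4 + 2 = -2, A[2][2] + B[2][0] = 1 + -3 = -2) = -2 (attained at k = 1)
  C[2][1] = min over k of (A[2][0] + B[0][1] = 8 + 7 = 15, A[2][1] + B[1][1] = -4 + -3 = -7, A[2][2] + B[2][1] = 1 + 2 = 3) = -7 (attained at k = 1)
  C[2][2] = min over k of (A[2][0] + B[0][2] = 8 + 0 = 8, A[2][1] + B[1][2] = -4 + 1 = -3, A[2][2] + B[2][2] = 1 + 8 = 9) = -3 (attained at k = 1)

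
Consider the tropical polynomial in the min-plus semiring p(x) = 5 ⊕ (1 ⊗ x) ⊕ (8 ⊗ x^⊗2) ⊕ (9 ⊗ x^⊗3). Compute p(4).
p(4) = 5

A tropical monomial a ⊗ x^⊗i evaluates to a + i · x. Evaluating each term at x = 4:
  Term 0 contributes 5 + 0 · 4 = 5
  Term 1 contributes 1 + 1 · 4 = 5
  Term 2 contributes 8 + 2 · 4 = 16
  Term 3 contributes 9 + 3 · 4 = 21
p(4) = ⊕ of these = min[5, 5, 16, 21] = 5.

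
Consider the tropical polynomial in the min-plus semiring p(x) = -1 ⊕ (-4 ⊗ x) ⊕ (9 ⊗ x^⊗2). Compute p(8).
p(8) = -1

A tropical monomial a ⊗ x^⊗i evaluates to a + i · x. Evaluating each term at x = 8:
  Term 0 contributes -1 + 0 · 8 = -1
  Term 1 contributes -4 + 1 · 8 = 4
  Term 2 contributes 9 + 2 · 8 = 25
p(8) = ⊕ of these = min[-1, 4, 25] = -1.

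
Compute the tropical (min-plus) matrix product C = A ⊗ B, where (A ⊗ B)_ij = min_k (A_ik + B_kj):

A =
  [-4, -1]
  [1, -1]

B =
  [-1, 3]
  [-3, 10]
A ⊗ B =
  [-5, -1]
  [-4, 4]

Apply the min-plus product entry-by-entry:
  C[0][0] = min over k of (A[0][0] + B[0][0] = -4 + -1 = -5, A[0][1] + B[1][0] = -1 + -3 = -4) = -5 (attained at k = 0)
  C[0][1] = min over k of (A[0][0] + B[0][1] = -4 + 3 = -1, A[0][1] + B[1][1] = -1 + 10 = 9) = -1 (attained at k = 0)
  C[1][0] = min over k of (A[1][0] + B[0][0] = 1 + -1 = 0, A[1][1] + B[1][0] = -1 + -3 = -4) = -4 (attained at k = 1)
  C[1][1] = min over k of (A[1][0] + B[0][1] = 1 + 3 = 4, A[1][1] + B[1][1] = -1 + 10 = 9) = 4 (attained at k = 0)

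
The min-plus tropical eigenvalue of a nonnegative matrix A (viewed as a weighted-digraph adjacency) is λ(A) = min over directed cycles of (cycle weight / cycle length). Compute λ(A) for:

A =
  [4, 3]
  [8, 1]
λ(A) = 1

Enumerate directed cycles and compute their means (weight / length). Sample:
  cycle 0 → 0: weight = 4, length = 1, mean = 4/1 ≈ 4.000
  cycle 1 → 1: weight = 1, length = 1, mean = 1/1 ≈ 1.000
  cycle 0 → 1 → 0: weight = 11, length = 2, mean = 11/2 ≈ 5.500
  cycle 1 → 0 → 1: weight = 11, length = 2, mean = 11/2 ≈ 5.500
Minimum mean = 1.000, attained e.g. along the cycle 1 → 1 with weight 1 and length 1. So λ(A) = 1/1 = 1.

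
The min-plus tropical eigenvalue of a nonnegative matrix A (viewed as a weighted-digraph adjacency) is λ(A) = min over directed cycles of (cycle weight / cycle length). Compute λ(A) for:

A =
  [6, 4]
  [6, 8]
λ(A) = 5

Enumerate directed cycles and compute their means (weight / length). Sample:
  cycle 0 → 0: weight = 6, length = 1, mean = 6/1 ≈ 6.000
  cycle 1 → 1: weight = 8, length = 1, mean = 8/1 ≈ 8.000
  cycle 0 → 1 → 0: weight = 10, length = 2, mean = 10/2 ≈ 5.000
  cycle 1 → 0 → 1: weight = 10, length = 2, mean = 10/2 ≈ 5.000
Minimum mean = 5.000, attained e.g. along the cycle 0 → 1 → 0 with weight 10 and length 2. So λ(A) = 10/2 = 5.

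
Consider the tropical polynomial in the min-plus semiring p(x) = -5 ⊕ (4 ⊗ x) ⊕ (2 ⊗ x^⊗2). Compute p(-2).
p(-2) = -5

A tropical monomial a ⊗ x^⊗i evaluates to a + i · x. Evaluating each term at x = -2:
  Term 0 contributes -5 + 0 · -2 = -5
  Term 1 contributes 4 + 1 · -2 = 2
  Term 2 contributes 2 + 2 · -2 = -2
p(-2) = ⊕ of these = min[-5, 2, -2] = -5.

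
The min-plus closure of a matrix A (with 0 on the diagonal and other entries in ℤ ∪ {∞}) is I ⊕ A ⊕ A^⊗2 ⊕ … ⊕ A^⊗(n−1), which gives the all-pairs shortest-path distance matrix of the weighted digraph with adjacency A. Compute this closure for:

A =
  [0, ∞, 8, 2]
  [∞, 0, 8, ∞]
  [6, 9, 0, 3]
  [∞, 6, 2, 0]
Closure =
  [0, 8, 4, 2]
  [14, 0, 8, 11]
  [6, 9, 0, 3]
  [8, 6, 2, 0]

This is the Floyd-Warshall all-pairs shortest-path computation. For each intermediate vertex k = 0, 1, …, 3, update dist[i][j] ← min(dist[i][j], dist[i][k] + dist[k][j]). The final matrix gives, for each (i, j), the minimum total weight of any directed path from i to j (possibly empty when i = j).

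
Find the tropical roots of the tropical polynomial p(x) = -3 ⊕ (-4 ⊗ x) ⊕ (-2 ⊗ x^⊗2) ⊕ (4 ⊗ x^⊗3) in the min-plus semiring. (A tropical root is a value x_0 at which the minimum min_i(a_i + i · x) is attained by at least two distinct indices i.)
Roots: {-6, -2, 1}

Each tropical root is a break point of the lower envelope of the lines y = a_i + i · x (there are 4 lines, with slopes 0, 1, ..., 3). Only the lines that attain the minimum somewhere contribute to roots; other lines are dominated. Here the surviving (envelope) indices are i = 3, i = 2, i = 1, i = 0.
Intersections between consecutive envelope lines give the roots: for adjacent envelope indices i < j the intersection is x = (a_i − a_j) / (j − i). Reading off the sorted break points: {-6, -2, 1}.
Verification: at each break x_0, at least two indices attain the minimum of min_i(a_i + i · x_0).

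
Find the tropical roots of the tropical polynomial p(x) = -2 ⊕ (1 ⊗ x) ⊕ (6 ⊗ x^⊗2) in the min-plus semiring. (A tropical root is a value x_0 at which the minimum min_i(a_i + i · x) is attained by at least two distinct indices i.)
Roots: {-5, -3}

Each tropical root is a break point of the lower envelope of the lines y = a_i + i · x (there are 3 lines, with slopes 0, 1, ..., 2). Only the lines that attain the minimum somewhere contribute to roots; other lines are dominated. Here the surviving (envelope) indices are i = 2, i = 1, i = 0.
Intersections between consecutive envelope lines give the roots: for adjacent envelope indices i < j the intersection is x = (a_i − a_j) / (j − i). Reading off the sorted break points: {-5, -3}.
Verification: at each break x_0, at least two indices attain the minimum of min_i(a_i + i · x_0).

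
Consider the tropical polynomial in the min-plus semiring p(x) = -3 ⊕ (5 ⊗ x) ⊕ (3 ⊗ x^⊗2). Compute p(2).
p(2) = -3

A tropical monomial a ⊗ x^⊗i evaluates to a + i · x. Evaluating each term at x = 2:
  Term 0 contributes -3 + 0 · 2 = -3
  Term 1 contributes 5 + 1 · 2 = 7
  Term 2 contributes 3 + 2 · 2 = 7
p(2) = ⊕ of these = min[-3, 7, 7] = -3.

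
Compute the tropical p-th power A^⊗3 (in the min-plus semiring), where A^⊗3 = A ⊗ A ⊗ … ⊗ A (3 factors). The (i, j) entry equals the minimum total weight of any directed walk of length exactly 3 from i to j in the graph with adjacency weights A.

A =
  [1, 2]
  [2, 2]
A^⊗3 =
  [3, 4]
  [4, 5]

Each entry (A^⊗3)_ij equals the minimum over all length-3 walks i = v_0 → v_1 → … → v_3 = j of Σ_t A[v_t][v_{t+1}]. For example, for (i, j) = (0, 1) we minimise over 4 possible intermediate vertex sequences; the minimum is 4, attained along the walk 0 → 0 → 0 → 1.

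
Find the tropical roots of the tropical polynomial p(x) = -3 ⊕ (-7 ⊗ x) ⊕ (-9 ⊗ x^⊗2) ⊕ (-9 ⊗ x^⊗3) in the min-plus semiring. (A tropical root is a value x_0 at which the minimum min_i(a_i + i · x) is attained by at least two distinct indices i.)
Roots: {0, 2, 4}

Each tropical root is a break point of the lower envelope of the lines y = a_i + i · x (there are 4 lines, with slopes 0, 1, ..., 3). Only the lines that attain the minimum somewhere contribute to roots; other lines are dominated. Here the surviving (envelope) indices are i = 3, i = 2, i = 1, i = 0.
Intersections between consecutive envelope lines give the roots: for adjacent envelope indices i < j the intersection is x = (a_i − a_j) / (j − i). Reading off the sorted break points: {0, 2, 4}.
Verification: at each break x_0, at least two indices attain the minimum of min_i(a_i + i · x_0).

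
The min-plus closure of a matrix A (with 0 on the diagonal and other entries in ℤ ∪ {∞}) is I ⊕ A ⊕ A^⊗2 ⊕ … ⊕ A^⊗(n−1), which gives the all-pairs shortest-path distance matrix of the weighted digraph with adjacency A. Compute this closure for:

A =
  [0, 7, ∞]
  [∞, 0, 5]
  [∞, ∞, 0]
Closure =
  [0, 7, 12]
  [∞, 0, 5]
  [∞, ∞, 0]

This is the Floyd-Warshall all-pairs shortest-path computation. For each intermediate vertex k = 0, 1, …, 2, update dist[i][j] ← min(dist[i][j], dist[i][k] + dist[k][j]). The final matrix gives, for each (i, j), the minimum total weight of any directed path from i to j (possibly empty when i = j).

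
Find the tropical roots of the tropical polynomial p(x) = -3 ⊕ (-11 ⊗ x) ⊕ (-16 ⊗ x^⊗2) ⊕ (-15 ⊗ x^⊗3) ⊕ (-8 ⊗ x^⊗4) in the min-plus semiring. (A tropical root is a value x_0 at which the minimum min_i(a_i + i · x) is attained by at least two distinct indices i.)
Roots: {-7, -1, 5, 8}

Each tropical root is a break point of the lower envelope of the lines y = a_i + i · x (there are 5 lines, with slopes 0, 1, ..., 4). Only the lines that attain the minimum somewhere contribute to roots; other lines are dominated. Here the surviving (envelope) indices are i = 4, i = 3, i = 2, i = 1, i = 0.
Intersections between consecutive envelope lines give the roots: for adjacent envelope indices i < j the intersection is x = (a_i − a_j) / (j − i). Reading off the sorted break points: {-7, -1, 5, 8}.
Verification: at each break x_0, at least two indices attain the minimum of min_i(a_i + i · x_0).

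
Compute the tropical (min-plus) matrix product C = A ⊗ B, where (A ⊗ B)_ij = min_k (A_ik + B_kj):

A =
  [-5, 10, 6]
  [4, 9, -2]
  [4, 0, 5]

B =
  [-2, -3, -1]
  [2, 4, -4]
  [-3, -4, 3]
A ⊗ B =
  [-7, -8, -6]
  [-5, -6, 1]
  [2, 1, -4]

Apply the min-plus product entry-by-entry:
  C[0][0] = min over k of (A[0][0] + B[0][0] = -5 + -2 = -7, A[0][1] + B[1][0] = 10 + 2 = 12, A[0][2] + B[2][0] = 6 + -3 = 3) = -7 (attained at k = 0)
  C[0][1] = min over k of (A[0][0] + B[0][1] = -5 + -3 = -8, A[0][1] + B[1][1] = 10 + 4 = 14, A[0][2] + B[2][1] = 6 + -4 = 2) = -8 (attained at k = 0)
  C[0][2] = min over k of (A[0][0] + B[0][2] = -5 + -1 = -6, A[0][1] + B[1][2] = 10 + -4 = 6, A[0][2] + B[2][2] = 6 + 3 = 9) = -6 (attained at k = 0)
  C[1][0] = min over k of (A[1][0] + B[0][0] = 4 + -2 = 2, A[1][1] + B[1][0] = 9 + 2 = 11, A[1][2] + B[2][0] = -2 + -3 = -5) = -5 (attained at k = 2)
  C[1][1] = min over k of (A[1][0] + B[0][1] = 4 + -3 = 1, A[1][1] + B[1][1] = 9 + 4 = 13, A[1][2] + B[2][1] = -2 + -4 = -6) = -6 (attained at k = 2)
  C[1][2] = min over k of (A[1][0] + B[0][2] = 4 + -1 = 3, A[1][1] + B[1][2] = 9 + -4 = 5, A[1][2] + B[2][2] = -2 + 3 = 1) = 1 (attained at k = 2)
  C[2][0] = min over k of (A[2][0] + B[0][0] = 4 + -2 = 2, A[2][1] + B[1][0] = 0 + 2 = 2, A[2][2] + B[2][0] = 5 + -3 = 2) = 2 (attained at k = 0)
  C[2][1] = min over k of (A[2][0] + B[0][1] = 4 + -3 = 1, A[2][1] + B[1][1] = 0 + 4 = 4, A[2][2] + B[2][1] = 5 + -4 = 1) = 1 (attained at k = 0)
  C[2][2] = min over k of (A[2][0] + B[0][2] = 4 + -1 = 3, A[2][1] + B[1][2] = 0 + -4 = -4, A[2][2] + B[2][2] = 5 + 3 = 8) = -4 (attained at k = 1)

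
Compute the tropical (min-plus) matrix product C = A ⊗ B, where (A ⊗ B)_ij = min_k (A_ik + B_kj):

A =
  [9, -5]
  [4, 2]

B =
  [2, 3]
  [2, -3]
A ⊗ B =
  [-3, -8]
  [4, -1]

Apply the min-plus product entry-by-entry:
  C[0][0] = min over k of (A[0][0] + B[0][0] = 9 + 2 = 11, A[0][1] + B[1][0] = -5 + 2 = -3) = -3 (attained at k = 1)
  C[0][1] = min over k of (A[0][0] + B[0][1] = 9 + 3 = 12, A[0][1] + B[1][1] = -5 + -3 = -8) = -8 (attained at k = 1)
  C[1][0] = min over k of (A[1][0] + B[0][0] = 4 + 2 = 6, A[1][1] + B[1][0] = 2 + 2 = 4) = 4 (attained at k = 1)
  C[1][1] = min over k of (A[1][0] + B[0][1] = 4 + 3 = 7, A[1][1] + B[1][1] = 2 + -3 = -1) = -1 (attained at k = 1)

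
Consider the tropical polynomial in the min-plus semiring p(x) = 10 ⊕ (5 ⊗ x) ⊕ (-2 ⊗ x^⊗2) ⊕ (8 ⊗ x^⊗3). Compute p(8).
p(8) = 10

A tropical monomial a ⊗ x^⊗i evaluates to a + i · x. Evaluating each term at x = 8:
  Term 0 contributes 10 + 0 · 8 = 10
  Term 1 contributes 5 + 1 · 8 = 13
  Term 2 contributes -2 + 2 · 8 = 14
  Term 3 contributes 8 + 3 · 8 = 32
p(8) = ⊕ of these = min[10, 13, 14, 32] = 10.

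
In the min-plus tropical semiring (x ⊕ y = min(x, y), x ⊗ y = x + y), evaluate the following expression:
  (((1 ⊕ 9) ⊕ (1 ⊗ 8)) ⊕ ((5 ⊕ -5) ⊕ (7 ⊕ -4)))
(((1 ⊕ 9) ⊕ (1 ⊗ 8)) ⊕ ((5 ⊕ -5) ⊕ (7 ⊕ -4))) = -5

Expand innermost to outermost. Recall ⊕ takes the minimum of its arguments and ⊗ takes their sum. Working out the expression (((1 ⊕ 9) ⊕ (1 ⊗ 8)) ⊕ ((5 ⊕ -5) ⊕ (7 ⊕ -4))) gives -5.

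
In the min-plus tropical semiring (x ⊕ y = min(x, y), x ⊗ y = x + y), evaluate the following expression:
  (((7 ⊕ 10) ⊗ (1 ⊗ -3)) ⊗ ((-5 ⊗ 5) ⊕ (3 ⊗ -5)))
(((7 ⊕ 10) ⊗ (1 ⊗ -3)) ⊗ ((-5 ⊗ 5) ⊕ (3 ⊗ -5))) = 3

Expand innermost to outermost. Recall ⊕ takes the minimum of its arguments and ⊗ takes their sum. Working out the expression (((7 ⊕ 10) ⊗ (1 ⊗ -3)) ⊗ ((-5 ⊗ 5) ⊕ (3 ⊗ -5))) gives 3.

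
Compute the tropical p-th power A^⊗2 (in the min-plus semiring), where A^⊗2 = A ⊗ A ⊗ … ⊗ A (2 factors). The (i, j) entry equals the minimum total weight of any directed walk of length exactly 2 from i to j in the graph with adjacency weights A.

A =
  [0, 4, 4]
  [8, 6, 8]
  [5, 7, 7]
A^⊗2 =
  [0, 4, 4]
  [8, 12, 12]
  [5, 9, 9]

Each entry (A^⊗2)_ij equals the minimum over all length-2 walks i = v_0 → v_1 → … → v_2 = j of Σ_t A[v_t][v_{t+1}]. For example, for (i, j) = (0, 2) we minimise over 3 possible intermediate vertex sequences; the minimum is 4, attained along the walk 0 → 0 → 2.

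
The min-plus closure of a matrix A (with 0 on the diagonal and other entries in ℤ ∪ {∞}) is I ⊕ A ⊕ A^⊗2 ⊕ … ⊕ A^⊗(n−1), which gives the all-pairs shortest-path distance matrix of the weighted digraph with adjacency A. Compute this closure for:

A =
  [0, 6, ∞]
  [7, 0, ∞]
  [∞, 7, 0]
Closure =
  [0, 6, ∞]
  [7, 0, ∞]
  [14, 7, 0]

This is the Floyd-Warshall all-pairs shortest-path computation. For each intermediate vertex k = 0, 1, …, 2, update dist[i][j] ← min(dist[i][j], dist[i][k] + dist[k][j]). The final matrix gives, for each (i, j), the minimum total weight of any directed path from i to j (possibly empty when i = j).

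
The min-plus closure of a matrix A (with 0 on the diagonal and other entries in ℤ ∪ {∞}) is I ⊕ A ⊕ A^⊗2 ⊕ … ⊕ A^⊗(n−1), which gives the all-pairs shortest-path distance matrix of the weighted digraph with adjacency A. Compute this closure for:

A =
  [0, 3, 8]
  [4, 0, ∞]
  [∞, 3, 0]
Closure =
  [0, 3, 8]
  [4, 0, 12]
  [7, 3, 0]

This is the Floyd-Warshall all-pairs shortest-path computation. For each intermediate vertex k = 0, 1, …, 2, update dist[i][j] ← min(dist[i][j], dist[i][k] + dist[k][j]). The final matrix gives, for each (i, j), the minimum total weight of any directed path from i to j (possibly empty when i = j).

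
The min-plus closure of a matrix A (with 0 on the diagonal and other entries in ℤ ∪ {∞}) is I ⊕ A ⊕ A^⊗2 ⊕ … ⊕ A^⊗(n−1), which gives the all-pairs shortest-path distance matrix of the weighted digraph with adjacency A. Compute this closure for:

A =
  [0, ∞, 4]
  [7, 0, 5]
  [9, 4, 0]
Closure =
  [0, 8, 4]
  [7, 0, 5]
  [9, 4, 0]

This is the Floyd-Warshall all-pairs shortest-path computation. For each intermediate vertex k = 0, 1, …, 2, update dist[i][j] ← min(dist[i][j], dist[i][k] + dist[k][j]). The final matrix gives, for each (i, j), the minimum total weight of any directed path from i to j (possibly empty when i = j).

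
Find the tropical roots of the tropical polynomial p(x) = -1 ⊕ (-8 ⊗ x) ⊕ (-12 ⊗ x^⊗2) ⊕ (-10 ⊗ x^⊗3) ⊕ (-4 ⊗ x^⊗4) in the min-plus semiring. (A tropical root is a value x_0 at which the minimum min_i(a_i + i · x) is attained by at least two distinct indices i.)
Roots: {-6, -2, 4, 7}

Each tropical root is a break point of the lower envelope of the lines y = a_i + i · x (there are 5 lines, with slopes 0, 1, ..., 4). Only the lines that attain the minimum somewhere contribute to roots; other lines are dominated. Here the surviving (envelope) indices are i = 4, i = 3, i = 2, i = 1, i = 0.
Intersections between consecutive envelope lines give the roots: for adjacent envelope indices i < j the intersection is x = (a_i − a_j) / (j − i). Reading off the sorted break points: {-6, -2, 4, 7}.
Verification: at each break x_0, at least two indices attain the minimum of min_i(a_i + i · x_0).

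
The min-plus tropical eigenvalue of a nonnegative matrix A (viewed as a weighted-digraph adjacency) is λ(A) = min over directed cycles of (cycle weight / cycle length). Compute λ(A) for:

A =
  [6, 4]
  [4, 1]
λ(A) = 1

Enumerate directed cycles and compute their means (weight / length). Sample:
  cycle 0 → 0: weight = 6, length = 1, mean = 6/1 ≈ 6.000
  cycle 1 → 1: weight = 1, length = 1, mean = 1/1 ≈ 1.000
  cycle 0 → 1 → 0: weight = 8, length = 2, mean = 8/2 ≈ 4.000
  cycle 1 → 0 → 1: weight = 8, length = 2, mean = 8/2 ≈ 4.000
Minimum mean = 1.000, attained e.g. along the cycle 1 → 1 with weight 1 and length 1. So λ(A) = 1/1 = 1.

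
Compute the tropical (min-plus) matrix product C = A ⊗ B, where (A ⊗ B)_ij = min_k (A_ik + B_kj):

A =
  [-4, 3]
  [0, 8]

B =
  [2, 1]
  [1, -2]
A ⊗ B =
  [-2, -3]
  [2, 1]

Apply the min-plus product entry-by-entry:
  C[0][0] = min over k of (A[0][0] + B[0][0] = -4 + 2 = -2, A[0][1] + B[1][0] = 3 + 1 = 4) = -2 (attained at k = 0)
  C[0][1] = min over k of (A[0][0] + B[0][1] = -4 + 1 = -3, A[0][1] + B[1][1] = 3 + -2 = 1) = -3 (attained at k = 0)
  C[1][0] = min over k of (A[1][0] + B[0][0] = 0 + 2 = 2, A[1][1] + B[1][0] = 8 + 1 = 9) = 2 (attained at k = 0)
  C[1][1] = min over k of (A[1][0] + B[0][1] = 0 + 1 = 1, A[1][1] + B[1][1] = 8 + -2 = 6) = 1 (attained at k = 0)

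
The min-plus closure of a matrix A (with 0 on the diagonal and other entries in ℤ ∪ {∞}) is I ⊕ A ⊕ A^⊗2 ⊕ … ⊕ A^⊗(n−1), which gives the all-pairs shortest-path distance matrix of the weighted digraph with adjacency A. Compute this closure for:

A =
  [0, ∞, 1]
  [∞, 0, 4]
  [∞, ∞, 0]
Closure =
  [0, ∞, 1]
  [∞, 0, 4]
  [∞, ∞, 0]

This is the Floyd-Warshall all-pairs shortest-path computation. For each intermediate vertex k = 0, 1, …, 2, update dist[i][j] ← min(dist[i][j], dist[i][k] + dist[k][j]). The final matrix gives, for each (i, j), the minimum total weight of any directed path from i to j (possibly empty when i = j).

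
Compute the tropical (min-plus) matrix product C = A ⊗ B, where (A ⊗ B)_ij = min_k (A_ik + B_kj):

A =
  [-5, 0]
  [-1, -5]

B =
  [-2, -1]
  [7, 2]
A ⊗ B =
  [-7, -6]
  [-3, -3]

Apply the min-plus product entry-by-entry:
  C[0][0] = min over k of (A[0][0] + B[0][0] = -5 + -2 = -7, A[0][1] + B[1][0] = 0 + 7 = 7) = -7 (attained at k = 0)
  C[0][1] = min over k of (A[0][0] + B[0][1] = -5 + -1 = -6, A[0][1] + B[1][1] = 0 + 2 = 2) = -6 (attained at k = 0)
  C[1][0] = min over k of (A[1][0] + B[0][0] = -1 + -2 = -3, A[1][1] + B[1][0] = -5 + 7 = 2) = -3 (attained at k = 0)
  C[1][1] = min over k of (A[1][0] + B[0][1] = -1 + -1 = -2, A[1][1] + B[1][1] = -5 + 2 = -3) = -3 (attained at k = 1)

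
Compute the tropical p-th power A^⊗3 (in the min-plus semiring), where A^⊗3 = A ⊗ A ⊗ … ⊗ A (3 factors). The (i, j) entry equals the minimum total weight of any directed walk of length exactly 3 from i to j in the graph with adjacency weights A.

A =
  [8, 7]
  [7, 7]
A^⊗3 =
  [21, 21]
  [21, 21]

Each entry (A^⊗3)_ij equals the minimum over all length-3 walks i = v_0 → v_1 → … → v_3 = j of Σ_t A[v_t][v_{t+1}]. For example, for (i, j) = (0, 1) we minimise over 4 possible intermediate vertex sequences; the minimum is 21, attained along the walk 0 → 1 → 0 → 1.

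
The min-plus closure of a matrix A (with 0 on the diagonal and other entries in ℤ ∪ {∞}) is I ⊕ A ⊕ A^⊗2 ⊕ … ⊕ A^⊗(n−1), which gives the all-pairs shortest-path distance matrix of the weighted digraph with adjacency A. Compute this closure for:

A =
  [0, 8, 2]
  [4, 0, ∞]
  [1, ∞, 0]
Closure =
  [0, 8, 2]
  [4, 0, 6]
  [1, 9, 0]

This is the Floyd-Warshall all-pairs shortest-path computation. For each intermediate vertex k = 0, 1, …, 2, update dist[i][j] ← min(dist[i][j], dist[i][k] + dist[k][j]). The final matrix gives, for each (i, j), the minimum total weight of any directed path from i to j (possibly empty when i = j).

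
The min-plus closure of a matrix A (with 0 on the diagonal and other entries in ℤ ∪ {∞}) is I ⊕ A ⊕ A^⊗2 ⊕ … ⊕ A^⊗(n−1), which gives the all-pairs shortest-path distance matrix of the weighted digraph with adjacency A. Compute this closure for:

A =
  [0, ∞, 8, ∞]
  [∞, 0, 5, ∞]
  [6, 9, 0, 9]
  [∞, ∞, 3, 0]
Closure =
  [0, 17, 8, 17]
  [11, 0, 5, 14]
  [6, 9, 0, 9]
  [9, 12, 3, 0]

This is the Floyd-Warshall all-pairs shortest-path computation. For each intermediate vertex k = 0, 1, …, 3, update dist[i][j] ← min(dist[i][j], dist[i][k] + dist[k][j]). The final matrix gives, for each (i, j), the minimum total weight of any directed path from i to j (possibly empty when i = j).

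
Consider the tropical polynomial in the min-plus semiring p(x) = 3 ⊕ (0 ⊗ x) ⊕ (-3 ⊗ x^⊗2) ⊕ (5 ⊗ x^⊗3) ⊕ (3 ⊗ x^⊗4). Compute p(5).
p(5) = 3

A tropical monomial a ⊗ x^⊗i evaluates to a + i · x. Evaluating each term at x = 5:
  Term 0 contributes 3 + 0 · 5 = 3
  Term 1 contributes 0 + 1 · 5 = 5
  Term 2 contributes -3 + 2 · 5 = 7
  Term 3 contributes 5 + 3 · 5 = 20
  Term 4 contributes 3 + 4 · 5 = 23
p(5) = ⊕ of these = min[3, 5, 7, 20, 23] = 3.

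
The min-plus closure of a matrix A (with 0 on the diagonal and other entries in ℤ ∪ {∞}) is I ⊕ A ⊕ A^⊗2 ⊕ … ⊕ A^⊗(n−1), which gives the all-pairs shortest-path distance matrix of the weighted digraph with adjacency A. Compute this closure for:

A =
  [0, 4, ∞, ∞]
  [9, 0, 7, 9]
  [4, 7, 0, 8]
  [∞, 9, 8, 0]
Closure =
  [0, 4, 11, 13]
  [9, 0, 7, 9]
  [4, 7, 0, 8]
  [12, 9, 8, 0]

This is the Floyd-Warshall all-pairs shortest-path computation. For each intermediate vertex k = 0, 1, …, 3, update dist[i][j] ← min(dist[i][j], dist[i][k] + dist[k][j]). The final matrix gives, for each (i, j), the minimum total weight of any directed path from i to j (possibly empty when i = j).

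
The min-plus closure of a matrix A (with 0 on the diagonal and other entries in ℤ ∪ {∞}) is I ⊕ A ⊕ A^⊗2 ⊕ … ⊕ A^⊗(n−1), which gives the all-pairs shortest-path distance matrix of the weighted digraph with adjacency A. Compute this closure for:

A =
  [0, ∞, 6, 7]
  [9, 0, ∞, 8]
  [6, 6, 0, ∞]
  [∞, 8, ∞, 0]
Closure =
  [0, 12, 6, 7]
  [9, 0, 15, 8]
  [6, 6, 0, 13]
  [17, 8, 23, 0]

This is the Floyd-Warshall all-pairs shortest-path computation. For each intermediate vertex k = 0, 1, …, 3, update dist[i][j] ← min(dist[i][j], dist[i][k] + dist[k][j]). The final matrix gives, for each (i, j), the minimum total weight of any directed path from i to j (possibly empty when i = j).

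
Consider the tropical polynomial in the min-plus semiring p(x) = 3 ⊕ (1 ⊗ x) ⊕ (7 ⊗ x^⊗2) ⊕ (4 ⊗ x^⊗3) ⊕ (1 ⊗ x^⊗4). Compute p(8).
p(8) = 3

A tropical monomial a ⊗ x^⊗i evaluates to a + i · x. Evaluating each term at x = 8:
  Term 0 contributes 3 + 0 · 8 = 3
  Term 1 contributes 1 + 1 · 8 = 9
  Term 2 contributes 7 + 2 · 8 = 23
  Term 3 contributes 4 + 3 · 8 = 28
  Term 4 contributes 1 + 4 · 8 = 33
p(8) = ⊕ of these = min[3, 9, 23, 28, 33] = 3.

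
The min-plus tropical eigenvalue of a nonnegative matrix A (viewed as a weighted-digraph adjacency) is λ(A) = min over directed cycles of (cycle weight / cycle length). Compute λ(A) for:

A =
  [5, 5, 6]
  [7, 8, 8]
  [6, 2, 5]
λ(A) = 5

Enumerate directed cycles and compute their means (weight / length). Sample:
  cycle 0 → 0: weight = 5, length = 1, mean = 5/1 ≈ 5.000
  cycle 1 → 1: weight = 8, length = 1, mean = 8/1 ≈ 8.000
  cycle 2 → 2: weight = 5, length = 1, mean = 5/1 ≈ 5.000
  cycle 0 → 1 → 0: weight = 12, length = 2, mean = 12/2 ≈ 6.000
  cycle 0 → 2 → 0: weight = 12, length = 2, mean = 12/2 ≈ 6.000
  cycle 1 → 0 → 1: weight = 12, length = 2, mean = 12/2 ≈ 6.000
Minimum mean = 5.000, attained e.g. along the cycle 0 → 0 with weight 5 and length 1. So λ(A) = 5/1 = 5.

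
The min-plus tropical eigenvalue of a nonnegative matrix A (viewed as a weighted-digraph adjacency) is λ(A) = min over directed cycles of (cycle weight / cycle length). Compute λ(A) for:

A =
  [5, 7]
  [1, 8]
λ(A) = 4

Enumerate directed cycles and compute their means (weight / length). Sample:
  cycle 0 → 0: weight = 5, length = 1, mean = 5/1 ≈ 5.000
  cycle 1 → 1: weight = 8, length = 1, mean = 8/1 ≈ 8.000
  cycle 0 → 1 → 0: weight = 8, length = 2, mean = 8/2 ≈ 4.000
  cycle 1 → 0 → 1: weight = 8, length = 2, mean = 8/2 ≈ 4.000
Minimum mean = 4.000, attained e.g. along the cycle 0 → 1 → 0 with weight 8 and length 2. So λ(A) = 8/2 = 4.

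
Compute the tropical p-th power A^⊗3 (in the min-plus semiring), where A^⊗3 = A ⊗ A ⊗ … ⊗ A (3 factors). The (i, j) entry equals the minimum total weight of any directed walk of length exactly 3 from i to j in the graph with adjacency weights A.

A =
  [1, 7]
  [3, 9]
A^⊗3 =
  [3, 9]
  [5, 11]

Each entry (A^⊗3)_ij equals the minimum over all length-3 walks i = v_0 → v_1 → … → v_3 = j of Σ_t A[v_t][v_{t+1}]. For example, for (i, j) = (0, 1) we minimise over 4 possible intermediate vertex sequences; the minimum is 9, attained along the walk 0 → 0 → 0 → 1.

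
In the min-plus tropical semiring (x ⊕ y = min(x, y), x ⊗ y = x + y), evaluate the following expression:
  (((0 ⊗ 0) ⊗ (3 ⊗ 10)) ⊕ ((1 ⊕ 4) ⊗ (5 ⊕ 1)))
(((0 ⊗ 0) ⊗ (3 ⊗ 10)) ⊕ ((1 ⊕ 4) ⊗ (5 ⊕ 1))) = 2

Expand innermost to outermost. Recall ⊕ takes the minimum of its arguments and ⊗ takes their sum. Working out the expression (((0 ⊗ 0) ⊗ (3 ⊗ 10)) ⊕ ((1 ⊕ 4) ⊗ (5 ⊕ 1))) gives 2.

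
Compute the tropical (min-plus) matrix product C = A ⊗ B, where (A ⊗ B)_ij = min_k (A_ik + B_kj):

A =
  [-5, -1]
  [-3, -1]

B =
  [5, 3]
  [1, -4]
A ⊗ B =
  [0, -5]
  [0, -5]

Apply the min-plus product entry-by-entry:
  C[0][0] = min over k of (A[0][0] + B[0][0] = -5 + 5 = 0, A[0][1] + B[1][0] = -1 + 1 = 0) = 0 (attained at k = 0)
  C[0][1] = min over k of (A[0][0] + B[0][1] = -5 + 3 = -2, A[0][1] + B[1][1] = -1 + -4 = -5) = -5 (attained at k = 1)
  C[1][0] = min over k of (A[1][0] + B[0][0] = -3 + 5 = 2, A[1][1] + B[1][0] = -1 + 1 = 0) = 0 (attained at k = 1)
  C[1][1] = min over k of (A[1][0] + B[0][1] = -3 + 3 = 0, A[1][1] + B[1][1] = -1 + -4 = -5) = -5 (attained at k = 1)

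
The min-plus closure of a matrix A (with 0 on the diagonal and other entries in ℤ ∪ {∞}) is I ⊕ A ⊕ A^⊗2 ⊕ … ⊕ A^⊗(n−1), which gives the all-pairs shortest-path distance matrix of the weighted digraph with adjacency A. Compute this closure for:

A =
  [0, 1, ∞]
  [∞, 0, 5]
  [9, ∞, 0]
Closure =
  [0, 1, 6]
  [14, 0, 5]
  [9, 10, 0]

This is the Floyd-Warshall all-pairs shortest-path computation. For each intermediate vertex k = 0, 1, …, 2, update dist[i][j] ← min(dist[i][j], dist[i][k] + dist[k][j]). The final matrix gives, for each (i, j), the minimum total weight of any directed path from i to j (possibly empty when i = j).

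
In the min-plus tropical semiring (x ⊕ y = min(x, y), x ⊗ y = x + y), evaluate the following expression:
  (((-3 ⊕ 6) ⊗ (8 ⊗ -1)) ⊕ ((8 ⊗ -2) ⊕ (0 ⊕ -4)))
(((-3 ⊕ 6) ⊗ (8 ⊗ -1)) ⊕ ((8 ⊗ -2) ⊕ (0 ⊕ -4))) = -4

Expand innermost to outermost. Recall ⊕ takes the minimum of its arguments and ⊗ takes their sum. Working out the expression (((-3 ⊕ 6) ⊗ (8 ⊗ -1)) ⊕ ((8 ⊗ -2) ⊕ (0 ⊕ -4))) gives -4.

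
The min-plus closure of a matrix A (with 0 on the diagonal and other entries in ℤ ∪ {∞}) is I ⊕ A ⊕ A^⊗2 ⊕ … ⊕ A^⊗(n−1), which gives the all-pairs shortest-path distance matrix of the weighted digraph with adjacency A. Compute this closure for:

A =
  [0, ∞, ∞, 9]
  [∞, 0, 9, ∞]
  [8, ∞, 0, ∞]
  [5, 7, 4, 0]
Closure =
  [0, 16, 13, 9]
  [17, 0, 9, 26]
  [8, 24, 0, 17]
  [5, 7, 4, 0]

This is the Floyd-Warshall all-pairs shortest-path computation. For each intermediate vertex k = 0, 1, …, 3, update dist[i][j] ← min(dist[i][j], dist[i][k] + dist[k][j]). The final matrix gives, for each (i, j), the minimum total weight of any directed path from i to j (possibly empty when i = j).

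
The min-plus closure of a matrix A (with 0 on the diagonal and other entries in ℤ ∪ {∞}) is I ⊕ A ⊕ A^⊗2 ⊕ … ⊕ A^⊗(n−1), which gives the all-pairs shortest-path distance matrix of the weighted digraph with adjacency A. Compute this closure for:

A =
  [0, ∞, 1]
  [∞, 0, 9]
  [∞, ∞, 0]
Closure =
  [0, ∞, 1]
  [∞, 0, 9]
  [∞, ∞, 0]

This is the Floyd-Warshall all-pairs shortest-path computation. For each intermediate vertex k = 0, 1, …, 2, update dist[i][j] ← min(dist[i][j], dist[i][k] + dist[k][j]). The final matrix gives, for each (i, j), the minimum total weight of any directed path from i to j (possibly empty when i = j).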